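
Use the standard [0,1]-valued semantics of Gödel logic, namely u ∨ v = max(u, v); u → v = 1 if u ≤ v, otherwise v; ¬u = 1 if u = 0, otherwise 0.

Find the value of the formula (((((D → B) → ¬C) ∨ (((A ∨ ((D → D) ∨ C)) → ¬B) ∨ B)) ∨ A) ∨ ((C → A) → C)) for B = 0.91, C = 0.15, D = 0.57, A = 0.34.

0.91

(D → B): 0.57 ≤ 0.91, so result = 1
¬C: Gödel ¬ of 0.15 = 0 (operand ≠ 0)
((D → B) → ¬C): 1 > 0, so result = 0
(D → D): 0.57 ≤ 0.57, so result = 1
((D → D) ∨ C) = max(1, 0.15) = 1
(A ∨ ((D → D) ∨ C)) = max(0.34, 1) = 1
¬B: Gödel ¬ of 0.91 = 0 (operand ≠ 0)
((A ∨ ((D → D) ∨ C)) → ¬B): 1 > 0, so result = 0
(((A ∨ ((D → D) ∨ C)) → ¬B) ∨ B) = max(0, 0.91) = 0.91
(((D → B) → ¬C) ∨ (((A ∨ ((D → D) ∨ C)) → ¬B) ∨ B)) = max(0, 0.91) = 0.91
((((D → B) → ¬C) ∨ (((A ∨ ((D → D) ∨ C)) → ¬B) ∨ B)) ∨ A) = max(0.91, 0.34) = 0.91
(C → A): 0.15 ≤ 0.34, so result = 1
((C → A) → C): 1 > 0.15, so result = 0.15
(((((D → B) → ¬C) ∨ (((A ∨ ((D → D) ∨ C)) → ¬B) ∨ B)) ∨ A) ∨ ((C → A) → C)) = max(0.91, 0.15) = 0.91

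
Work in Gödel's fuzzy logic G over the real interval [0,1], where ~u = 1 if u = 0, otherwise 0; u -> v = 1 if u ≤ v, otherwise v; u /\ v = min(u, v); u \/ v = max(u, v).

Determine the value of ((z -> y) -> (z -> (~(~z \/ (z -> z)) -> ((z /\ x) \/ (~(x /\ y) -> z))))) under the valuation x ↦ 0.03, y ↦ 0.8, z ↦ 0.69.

1.00

(z -> y): 0.69 ≤ 0.8, so result = 1
~z: Gödel ¬ of 0.69 = 0 (operand ≠ 0)
(z -> z): 0.69 ≤ 0.69, so result = 1
(~z \/ (z -> z)) = max(0, 1) = 1
~(~z \/ (z -> z)): Gödel ¬ of 1 = 0 (operand ≠ 0)
(z /\ x) = min(0.69, 0.03) = 0.03
(x /\ y) = min(0.03, 0.8) = 0.03
~(x /\ y): Gödel ¬ of 0.03 = 0 (operand ≠ 0)
(~(x /\ y) -> z): 0 ≤ 0.69, so result = 1
((z /\ x) \/ (~(x /\ y) -> z)) = max(0.03, 1) = 1
(~(~z \/ (z -> z)) -> ((z /\ x) \/ (~(x /\ y) -> z))): 0 ≤ 1, so result = 1
(z -> (~(~z \/ (z -> z)) -> ((z /\ x) \/ (~(x /\ y) -> z)))): 0.69 ≤ 1, so result = 1
((z -> y) -> (z -> (~(~z \/ (z -> z)) -> ((z /\ x) \/ (~(x /\ y) -> z))))): 1 ≤ 1, so result = 1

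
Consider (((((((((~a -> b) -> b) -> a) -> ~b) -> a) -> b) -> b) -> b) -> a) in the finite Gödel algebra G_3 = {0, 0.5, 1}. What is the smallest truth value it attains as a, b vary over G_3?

The minimum is attained at a = 0, b = 0:
  ~a: Gödel ¬ of 0 = 1 (operand is 0)
  (~a -> b): 1 > 0, so result = 0
  ((~a -> b) -> b): 0 ≤ 0, so result = 1
  (((~a -> b) -> b) -> a): 1 > 0, so result = 0
  ~b: Gödel ¬ of 0 = 1 (operand is 0)
  ((((~a -> b) -> b) -> a) -> ~b): 0 ≤ 1, so result = 1
  (((((~a -> b) -> b) -> a) -> ~b) -> a): 1 > 0, so result = 0
  ((((((~a -> b) -> b) -> a) -> ~b) -> a) -> b): 0 ≤ 0, so result = 1
  (((((((~a -> b) -> b) -> a) -> ~b) -> a) -> b) -> b): 1 > 0, so result = 0
  ((((((((~a -> b) -> b) -> a) -> ~b) -> a) -> b) -> b) -> b): 0 ≤ 0, so result = 1
  (((((((((~a -> b) -> b) -> a) -> ~b) -> a) -> b) -> b) -> b) -> a): 1 > 0, so result = 0
Checking all 9 assignments confirms none give a value below 0.00.

0.00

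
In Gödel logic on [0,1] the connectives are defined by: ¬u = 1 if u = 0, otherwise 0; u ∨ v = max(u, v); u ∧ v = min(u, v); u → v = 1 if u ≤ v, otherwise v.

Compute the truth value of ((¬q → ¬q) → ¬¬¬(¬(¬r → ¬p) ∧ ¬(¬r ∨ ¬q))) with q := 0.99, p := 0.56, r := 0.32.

¬q: Gödel ¬ of 0.99 = 0 (operand ≠ 0)
¬q: Gödel ¬ of 0.99 = 0 (operand ≠ 0)
(¬q → ¬q): 0 ≤ 0, so result = 1
¬r: Gödel ¬ of 0.32 = 0 (operand ≠ 0)
¬p: Gödel ¬ of 0.56 = 0 (operand ≠ 0)
(¬r → ¬p): 0 ≤ 0, so result = 1
¬(¬r → ¬p): Gödel ¬ of 1 = 0 (operand ≠ 0)
¬r: Gödel ¬ of 0.32 = 0 (operand ≠ 0)
¬q: Gödel ¬ of 0.99 = 0 (operand ≠ 0)
(¬r ∨ ¬q) = max(0, 0) = 0
¬(¬r ∨ ¬q): Gödel ¬ of 0 = 1 (operand is 0)
(¬(¬r → ¬p) ∧ ¬(¬r ∨ ¬q)) = min(0, 1) = 0
¬(¬(¬r → ¬p) ∧ ¬(¬r ∨ ¬q)): Gödel ¬ of 0 = 1 (operand is 0)
¬¬(¬(¬r → ¬p) ∧ ¬(¬r ∨ ¬q)): Gödel ¬ of 1 = 0 (operand ≠ 0)
¬¬¬(¬(¬r → ¬p) ∧ ¬(¬r ∨ ¬q)): Gödel ¬ of 0 = 1 (operand is 0)
((¬q → ¬q) → ¬¬¬(¬(¬r → ¬p) ∧ ¬(¬r ∨ ¬q))): 1 ≤ 1, so result = 1

1.00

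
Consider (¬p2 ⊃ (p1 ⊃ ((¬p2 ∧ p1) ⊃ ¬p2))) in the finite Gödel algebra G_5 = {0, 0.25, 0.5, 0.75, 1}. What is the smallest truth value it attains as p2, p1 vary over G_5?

1.00

Every assignment gives 1. For instance at p2 = 0, p1 = 0:
  ¬p2: Gödel ¬ of 0 = 1 (operand is 0)
  ¬p2: Gödel ¬ of 0 = 1 (operand is 0)
  (¬p2 ∧ p1) = min(1, 0) = 0
  ¬p2: Gödel ¬ of 0 = 1 (operand is 0)
  ((¬p2 ∧ p1) ⊃ ¬p2): 0 ≤ 1, so result = 1
  (p1 ⊃ ((¬p2 ∧ p1) ⊃ ¬p2)): 0 ≤ 1, so result = 1
  (¬p2 ⊃ (p1 ⊃ ((¬p2 ∧ p1) ⊃ ¬p2))): 1 ≤ 1, so result = 1
All 25 assignments give value 1 — the formula is a G_5-tautology.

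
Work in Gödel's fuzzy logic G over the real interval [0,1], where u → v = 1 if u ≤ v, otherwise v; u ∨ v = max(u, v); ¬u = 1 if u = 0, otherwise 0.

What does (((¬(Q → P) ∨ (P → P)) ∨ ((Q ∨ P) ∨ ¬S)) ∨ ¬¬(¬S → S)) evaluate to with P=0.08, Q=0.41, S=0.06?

(Q → P): 0.41 > 0.08, so result = 0.08
¬(Q → P): Gödel ¬ of 0.08 = 0 (operand ≠ 0)
(P → P): 0.08 ≤ 0.08, so result = 1
(¬(Q → P) ∨ (P → P)) = max(0, 1) = 1
(Q ∨ P) = max(0.41, 0.08) = 0.41
¬S: Gödel ¬ of 0.06 = 0 (operand ≠ 0)
((Q ∨ P) ∨ ¬S) = max(0.41, 0) = 0.41
((¬(Q → P) ∨ (P → P)) ∨ ((Q ∨ P) ∨ ¬S)) = max(1, 0.41) = 1
¬S: Gödel ¬ of 0.06 = 0 (operand ≠ 0)
(¬S → S): 0 ≤ 0.06, so result = 1
¬(¬S → S): Gödel ¬ of 1 = 0 (operand ≠ 0)
¬¬(¬S → S): Gödel ¬ of 0 = 1 (operand is 0)
(((¬(Q → P) ∨ (P → P)) ∨ ((Q ∨ P) ∨ ¬S)) ∨ ¬¬(¬S → S)) = max(1, 1) = 1

1.00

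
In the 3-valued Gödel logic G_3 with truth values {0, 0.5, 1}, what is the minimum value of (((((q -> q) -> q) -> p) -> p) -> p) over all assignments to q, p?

0.00

The minimum is attained at q = 0.5, p = 0:
  (q -> q): 0.5 ≤ 0.5, so result = 1
  ((q -> q) -> q): 1 > 0.5, so result = 0.5
  (((q -> q) -> q) -> p): 0.5 > 0, so result = 0
  ((((q -> q) -> q) -> p) -> p): 0 ≤ 0, so result = 1
  (((((q -> q) -> q) -> p) -> p) -> p): 1 > 0, so result = 0
Checking all 9 assignments confirms none give a value below 0.00.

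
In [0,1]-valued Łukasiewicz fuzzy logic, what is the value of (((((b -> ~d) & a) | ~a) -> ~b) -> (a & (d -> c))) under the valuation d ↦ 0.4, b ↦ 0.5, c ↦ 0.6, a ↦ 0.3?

~d: Łukasiewicz ¬ gives 1 − 0.4 = 0.6
(b -> ~d): min(1, 1 − 0.5 + 0.6) = 1
((b -> ~d) & a) = min(1, 0.3) = 0.3
~a: Łukasiewicz ¬ gives 1 − 0.3 = 0.7
(((b -> ~d) & a) | ~a) = max(0.3, 0.7) = 0.7
~b: Łukasiewicz ¬ gives 1 − 0.5 = 0.5
((((b -> ~d) & a) | ~a) -> ~b): min(1, 1 − 0.7 + 0.5) = 0.8
(d -> c): min(1, 1 − 0.4 + 0.6) = 1
(a & (d -> c)) = min(0.3, 1) = 0.3
(((((b -> ~d) & a) | ~a) -> ~b) -> (a & (d -> c))): min(1, 1 − 0.8 + 0.3) = 0.5

0.50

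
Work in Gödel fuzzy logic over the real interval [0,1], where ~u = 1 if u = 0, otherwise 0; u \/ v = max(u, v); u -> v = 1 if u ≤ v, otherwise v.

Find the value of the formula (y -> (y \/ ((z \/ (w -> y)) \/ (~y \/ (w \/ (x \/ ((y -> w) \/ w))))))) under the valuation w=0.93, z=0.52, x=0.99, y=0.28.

1.00

(w -> y): 0.93 > 0.28, so result = 0.28
(z \/ (w -> y)) = max(0.52, 0.28) = 0.52
~y: Gödel ¬ of 0.28 = 0 (operand ≠ 0)
(y -> w): 0.28 ≤ 0.93, so result = 1
((y -> w) \/ w) = max(1, 0.93) = 1
(x \/ ((y -> w) \/ w)) = max(0.99, 1) = 1
(w \/ (x \/ ((y -> w) \/ w))) = max(0.93, 1) = 1
(~y \/ (w \/ (x \/ ((y -> w) \/ w)))) = max(0, 1) = 1
((z \/ (w -> y)) \/ (~y \/ (w \/ (x \/ ((y -> w) \/ w))))) = max(0.52, 1) = 1
(y \/ ((z \/ (w -> y)) \/ (~y \/ (w \/ (x \/ ((y -> w) \/ w)))))) = max(0.28, 1) = 1
(y -> (y \/ ((z \/ (w -> y)) \/ (~y \/ (w \/ (x \/ ((y -> w) \/ w))))))): 0.28 ≤ 1, so result = 1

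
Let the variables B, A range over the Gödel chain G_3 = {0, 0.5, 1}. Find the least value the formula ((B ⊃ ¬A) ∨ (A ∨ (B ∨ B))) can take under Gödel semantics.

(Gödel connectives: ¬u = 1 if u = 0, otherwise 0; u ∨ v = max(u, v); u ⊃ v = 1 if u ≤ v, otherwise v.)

0.50

The minimum is attained at B = 0.5, A = 0.5:
  ¬A: Gödel ¬ of 0.5 = 0 (operand ≠ 0)
  (B ⊃ ¬A): 0.5 > 0, so result = 0
  (B ∨ B) = max(0.5, 0.5) = 0.5
  (A ∨ (B ∨ B)) = max(0.5, 0.5) = 0.5
  ((B ⊃ ¬A) ∨ (A ∨ (B ∨ B))) = max(0, 0.5) = 0.5
Checking all 9 assignments confirms none give a value below 0.50.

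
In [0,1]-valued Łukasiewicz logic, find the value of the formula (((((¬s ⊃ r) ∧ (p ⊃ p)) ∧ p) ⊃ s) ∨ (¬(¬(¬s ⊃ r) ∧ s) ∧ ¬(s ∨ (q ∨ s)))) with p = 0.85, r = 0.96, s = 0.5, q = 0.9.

0.65

¬s: Łukasiewicz ¬ gives 1 − 0.5 = 0.5
(¬s ⊃ r): min(1, 1 − 0.5 + 0.96) = 1
(p ⊃ p): min(1, 1 − 0.85 + 0.85) = 1
((¬s ⊃ r) ∧ (p ⊃ p)) = min(1, 1) = 1
(((¬s ⊃ r) ∧ (p ⊃ p)) ∧ p) = min(1, 0.85) = 0.85
((((¬s ⊃ r) ∧ (p ⊃ p)) ∧ p) ⊃ s): min(1, 1 − 0.85 + 0.5) = 0.65
¬s: Łukasiewicz ¬ gives 1 − 0.5 = 0.5
(¬s ⊃ r): min(1, 1 − 0.5 + 0.96) = 1
¬(¬s ⊃ r): Łukasiewicz ¬ gives 1 − 1 = 0
(¬(¬s ⊃ r) ∧ s) = min(0, 0.5) = 0
¬(¬(¬s ⊃ r) ∧ s): Łukasiewicz ¬ gives 1 − 0 = 1
(q ∨ s) = max(0.9, 0.5) = 0.9
(s ∨ (q ∨ s)) = max(0.5, 0.9) = 0.9
¬(s ∨ (q ∨ s)): Łukasiewicz ¬ gives 1 − 0.9 = 0.1
(¬(¬(¬s ⊃ r) ∧ s) ∧ ¬(s ∨ (q ∨ s))) = min(1, 0.1) = 0.1
(((((¬s ⊃ r) ∧ (p ⊃ p)) ∧ p) ⊃ s) ∨ (¬(¬(¬s ⊃ r) ∧ s) ∧ ¬(s ∨ (q ∨ s)))) = max(0.65, 0.1) = 0.65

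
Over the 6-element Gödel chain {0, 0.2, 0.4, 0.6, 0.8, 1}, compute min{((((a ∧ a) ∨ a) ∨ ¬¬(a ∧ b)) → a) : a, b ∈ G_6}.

0.20

The minimum is attained at a = 0.2, b = 0.2:
  (a ∧ a) = min(0.2, 0.2) = 0.2
  ((a ∧ a) ∨ a) = max(0.2, 0.2) = 0.2
  (a ∧ b) = min(0.2, 0.2) = 0.2
  ¬(a ∧ b): Gödel ¬ of 0.2 = 0 (operand ≠ 0)
  ¬¬(a ∧ b): Gödel ¬ of 0 = 1 (operand is 0)
  (((a ∧ a) ∨ a) ∨ ¬¬(a ∧ b)) = max(0.2, 1) = 1
  ((((a ∧ a) ∨ a) ∨ ¬¬(a ∧ b)) → a): 1 > 0.2, so result = 0.2
Checking all 36 assignments confirms none give a value below 0.20.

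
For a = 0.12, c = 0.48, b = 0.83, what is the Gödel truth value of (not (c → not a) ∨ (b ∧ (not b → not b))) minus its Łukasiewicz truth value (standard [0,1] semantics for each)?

Gödel evaluation:
  not a: Gödel ¬ of 0.12 = 0 (operand ≠ 0)
  (c → not a): 0.48 > 0, so result = 0
  not (c → not a): Gödel ¬ of 0 = 1 (operand is 0)
  not b: Gödel ¬ of 0.83 = 0 (operand ≠ 0)
  not b: Gödel ¬ of 0.83 = 0 (operand ≠ 0)
  (not b → not b): 0 ≤ 0, so result = 1
  (b ∧ (not b → not b)) = min(0.83, 1) = 0.83
  (not (c → not a) ∨ (b ∧ (not b → not b))) = max(1, 0.83) = 1
  Gödel value = 1
Łukasiewicz evaluation:
  not a: Łukasiewicz ¬ gives 1 − 0.12 = 0.88
  (c → not a): min(1, 1 − 0.48 + 0.88) = 1
  not (c → not a): Łukasiewicz ¬ gives 1 − 1 = 0
  not b: Łukasiewicz ¬ gives 1 − 0.83 = 0.17
  not b: Łukasiewicz ¬ gives 1 − 0.83 = 0.17
  (not b → not b): min(1, 1 − 0.17 + 0.17) = 1
  (b ∧ (not b → not b)) = min(0.83, 1) = 0.83
  (not (c → not a) ∨ (b ∧ (not b → not b))) = max(0, 0.83) = 0.83
  Łukasiewicz value = 0.83
Difference: 1 − 0.83 = 0.17

0.17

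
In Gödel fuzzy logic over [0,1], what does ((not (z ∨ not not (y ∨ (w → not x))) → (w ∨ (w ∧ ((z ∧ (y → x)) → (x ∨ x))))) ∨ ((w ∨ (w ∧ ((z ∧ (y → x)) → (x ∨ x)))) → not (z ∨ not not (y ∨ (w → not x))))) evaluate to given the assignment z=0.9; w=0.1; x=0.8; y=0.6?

not x: Gödel ¬ of 0.8 = 0 (operand ≠ 0)
(w → not x): 0.1 > 0, so result = 0
(y ∨ (w → not x)) = max(0.6, 0) = 0.6
not (y ∨ (w → not x)): Gödel ¬ of 0.6 = 0 (operand ≠ 0)
not not (y ∨ (w → not x)): Gödel ¬ of 0 = 1 (operand is 0)
(z ∨ not not (y ∨ (w → not x))) = max(0.9, 1) = 1
not (z ∨ not not (y ∨ (w → not x))): Gödel ¬ of 1 = 0 (operand ≠ 0)
(y → x): 0.6 ≤ 0.8, so result = 1
(z ∧ (y → x)) = min(0.9, 1) = 0.9
(x ∨ x) = max(0.8, 0.8) = 0.8
((z ∧ (y → x)) → (x ∨ x)): 0.9 > 0.8, so result = 0.8
(w ∧ ((z ∧ (y → x)) → (x ∨ x))) = min(0.1, 0.8) = 0.1
(w ∨ (w ∧ ((z ∧ (y → x)) → (x ∨ x)))) = max(0.1, 0.1) = 0.1
(not (z ∨ not not (y ∨ (w → not x))) → (w ∨ (w ∧ ((z ∧ (y → x)) → (x ∨ x))))): 0 ≤ 0.1, so result = 1
(y → x): 0.6 ≤ 0.8, so result = 1
(z ∧ (y → x)) = min(0.9, 1) = 0.9
(x ∨ x) = max(0.8, 0.8) = 0.8
((z ∧ (y → x)) → (x ∨ x)): 0.9 > 0.8, so result = 0.8
(w ∧ ((z ∧ (y → x)) → (x ∨ x))) = min(0.1, 0.8) = 0.1
(w ∨ (w ∧ ((z ∧ (y → x)) → (x ∨ x)))) = max(0.1, 0.1) = 0.1
not x: Gödel ¬ of 0.8 = 0 (operand ≠ 0)
(w → not x): 0.1 > 0, so result = 0
(y ∨ (w → not x)) = max(0.6, 0) = 0.6
not (y ∨ (w → not x)): Gödel ¬ of 0.6 = 0 (operand ≠ 0)
not not (y ∨ (w → not x)): Gödel ¬ of 0 = 1 (operand is 0)
(z ∨ not not (y ∨ (w → not x))) = max(0.9, 1) = 1
not (z ∨ not not (y ∨ (w → not x))): Gödel ¬ of 1 = 0 (operand ≠ 0)
((w ∨ (w ∧ ((z ∧ (y → x)) → (x ∨ x)))) → not (z ∨ not not (y ∨ (w → not x)))): 0.1 > 0, so result = 0
((not (z ∨ not not (y ∨ (w → not x))) → (w ∨ (w ∧ ((z ∧ (y → x)) → (x ∨ x))))) ∨ ((w ∨ (w ∧ ((z ∧ (y → x)) → (x ∨ x)))) → not (z ∨ not not (y ∨ (w → not x))))) = max(1, 0) = 1

1.00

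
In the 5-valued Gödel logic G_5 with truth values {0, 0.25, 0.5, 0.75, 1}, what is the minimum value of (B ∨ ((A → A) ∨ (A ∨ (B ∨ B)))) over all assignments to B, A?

1.00

Every assignment gives 1. For instance at B = 0, A = 0:
  (A → A): 0 ≤ 0, so result = 1
  (B ∨ B) = max(0, 0) = 0
  (A ∨ (B ∨ B)) = max(0, 0) = 0
  ((A → A) ∨ (A ∨ (B ∨ B))) = max(1, 0) = 1
  (B ∨ ((A → A) ∨ (A ∨ (B ∨ B)))) = max(0, 1) = 1
All 25 assignments give value 1 — the formula is a G_5-tautology.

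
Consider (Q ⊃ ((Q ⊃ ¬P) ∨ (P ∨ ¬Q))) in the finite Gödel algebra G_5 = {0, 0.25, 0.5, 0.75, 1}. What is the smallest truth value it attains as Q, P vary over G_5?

0.25

The minimum is attained at Q = 0.5, P = 0.25:
  ¬P: Gödel ¬ of 0.25 = 0 (operand ≠ 0)
  (Q ⊃ ¬P): 0.5 > 0, so result = 0
  ¬Q: Gödel ¬ of 0.5 = 0 (operand ≠ 0)
  (P ∨ ¬Q) = max(0.25, 0) = 0.25
  ((Q ⊃ ¬P) ∨ (P ∨ ¬Q)) = max(0, 0.25) = 0.25
  (Q ⊃ ((Q ⊃ ¬P) ∨ (P ∨ ¬Q))): 0.5 > 0.25, so result = 0.25
Checking all 25 assignments confirms none give a value below 0.25.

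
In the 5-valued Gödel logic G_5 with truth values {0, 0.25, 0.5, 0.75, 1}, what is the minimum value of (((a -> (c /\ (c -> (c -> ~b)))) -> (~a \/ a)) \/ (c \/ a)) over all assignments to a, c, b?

0.25

The minimum is attained at a = 0.25, c = 0.25, b = 0:
  ~b: Gödel ¬ of 0 = 1 (operand is 0)
  (c -> ~b): 0.25 ≤ 1, so result = 1
  (c -> (c -> ~b)): 0.25 ≤ 1, so result = 1
  (c /\ (c -> (c -> ~b))) = min(0.25, 1) = 0.25
  (a -> (c /\ (c -> (c -> ~b)))): 0.25 ≤ 0.25, so result = 1
  ~a: Gödel ¬ of 0.25 = 0 (operand ≠ 0)
  (~a \/ a) = max(0, 0.25) = 0.25
  ((a -> (c /\ (c -> (c -> ~b)))) -> (~a \/ a)): 1 > 0.25, so result = 0.25
  (c \/ a) = max(0.25, 0.25) = 0.25
  (((a -> (c /\ (c -> (c -> ~b)))) -> (~a \/ a)) \/ (c \/ a)) = max(0.25, 0.25) = 0.25
Checking all 125 assignments confirms none give a value below 0.25.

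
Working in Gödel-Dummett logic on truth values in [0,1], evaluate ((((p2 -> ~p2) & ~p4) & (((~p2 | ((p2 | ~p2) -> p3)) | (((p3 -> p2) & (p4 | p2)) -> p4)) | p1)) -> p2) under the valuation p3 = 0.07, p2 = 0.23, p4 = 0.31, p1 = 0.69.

1.00

~p2: Gödel ¬ of 0.23 = 0 (operand ≠ 0)
(p2 -> ~p2): 0.23 > 0, so result = 0
~p4: Gödel ¬ of 0.31 = 0 (operand ≠ 0)
((p2 -> ~p2) & ~p4) = min(0, 0) = 0
~p2: Gödel ¬ of 0.23 = 0 (operand ≠ 0)
~p2: Gödel ¬ of 0.23 = 0 (operand ≠ 0)
(p2 | ~p2) = max(0.23, 0) = 0.23
((p2 | ~p2) -> p3): 0.23 > 0.07, so result = 0.07
(~p2 | ((p2 | ~p2) -> p3)) = max(0, 0.07) = 0.07
(p3 -> p2): 0.07 ≤ 0.23, so result = 1
(p4 | p2) = max(0.31, 0.23) = 0.31
((p3 -> p2) & (p4 | p2)) = min(1, 0.31) = 0.31
(((p3 -> p2) & (p4 | p2)) -> p4): 0.31 ≤ 0.31, so result = 1
((~p2 | ((p2 | ~p2) -> p3)) | (((p3 -> p2) & (p4 | p2)) -> p4)) = max(0.07, 1) = 1
(((~p2 | ((p2 | ~p2) -> p3)) | (((p3 -> p2) & (p4 | p2)) -> p4)) | p1) = max(1, 0.69) = 1
(((p2 -> ~p2) & ~p4) & (((~p2 | ((p2 | ~p2) -> p3)) | (((p3 -> p2) & (p4 | p2)) -> p4)) | p1)) = min(0, 1) = 0
((((p2 -> ~p2) & ~p4) & (((~p2 | ((p2 | ~p2) -> p3)) | (((p3 -> p2) & (p4 | p2)) -> p4)) | p1)) -> p2): 0 ≤ 0.23, so result = 1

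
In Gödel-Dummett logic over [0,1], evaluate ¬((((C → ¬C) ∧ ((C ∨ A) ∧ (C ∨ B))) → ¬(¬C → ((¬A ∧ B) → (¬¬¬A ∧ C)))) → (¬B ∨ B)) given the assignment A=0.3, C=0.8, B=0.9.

¬C: Gödel ¬ of 0.8 = 0 (operand ≠ 0)
(C → ¬C): 0.8 > 0, so result = 0
(C ∨ A) = max(0.8, 0.3) = 0.8
(C ∨ B) = max(0.8, 0.9) = 0.9
((C ∨ A) ∧ (C ∨ B)) = min(0.8, 0.9) = 0.8
((C → ¬C) ∧ ((C ∨ A) ∧ (C ∨ B))) = min(0, 0.8) = 0
¬C: Gödel ¬ of 0.8 = 0 (operand ≠ 0)
¬A: Gödel ¬ of 0.3 = 0 (operand ≠ 0)
(¬A ∧ B) = min(0, 0.9) = 0
¬A: Gödel ¬ of 0.3 = 0 (operand ≠ 0)
¬¬A: Gödel ¬ of 0 = 1 (operand is 0)
¬¬¬A: Gödel ¬ of 1 = 0 (operand ≠ 0)
(¬¬¬A ∧ C) = min(0, 0.8) = 0
((¬A ∧ B) → (¬¬¬A ∧ C)): 0 ≤ 0, so result = 1
(¬C → ((¬A ∧ B) → (¬¬¬A ∧ C))): 0 ≤ 1, so result = 1
¬(¬C → ((¬A ∧ B) → (¬¬¬A ∧ C))): Gödel ¬ of 1 = 0 (operand ≠ 0)
(((C → ¬C) ∧ ((C ∨ A) ∧ (C ∨ B))) → ¬(¬C → ((¬A ∧ B) → (¬¬¬A ∧ C)))): 0 ≤ 0, so result = 1
¬B: Gödel ¬ of 0.9 = 0 (operand ≠ 0)
(¬B ∨ B) = max(0, 0.9) = 0.9
((((C → ¬C) ∧ ((C ∨ A) ∧ (C ∨ B))) → ¬(¬C → ((¬A ∧ B) → (¬¬¬A ∧ C)))) → (¬B ∨ B)): 1 > 0.9, so result = 0.9
¬((((C → ¬C) ∧ ((C ∨ A) ∧ (C ∨ B))) → ¬(¬C → ((¬A ∧ B) → (¬¬¬A ∧ C)))) → (¬B ∨ B)): Gödel ¬ of 0.9 = 0 (operand ≠ 0)

0.00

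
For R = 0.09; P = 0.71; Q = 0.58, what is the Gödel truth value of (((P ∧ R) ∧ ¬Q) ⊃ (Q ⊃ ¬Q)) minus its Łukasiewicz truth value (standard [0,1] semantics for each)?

0.00

Gödel evaluation:
  (P ∧ R) = min(0.71, 0.09) = 0.09
  ¬Q: Gödel ¬ of 0.58 = 0 (operand ≠ 0)
  ((P ∧ R) ∧ ¬Q) = min(0.09, 0) = 0
  ¬Q: Gödel ¬ of 0.58 = 0 (operand ≠ 0)
  (Q ⊃ ¬Q): 0.58 > 0, so result = 0
  (((P ∧ R) ∧ ¬Q) ⊃ (Q ⊃ ¬Q)): 0 ≤ 0, so result = 1
  Gödel value = 1
Łukasiewicz evaluation:
  (P ∧ R) = min(0.71, 0.09) = 0.09
  ¬Q: Łukasiewicz ¬ gives 1 − 0.58 = 0.42
  ((P ∧ R) ∧ ¬Q) = min(0.09, 0.42) = 0.09
  ¬Q: Łukasiewicz ¬ gives 1 − 0.58 = 0.42
  (Q ⊃ ¬Q): min(1, 1 − 0.58 + 0.42) = 0.84
  (((P ∧ R) ∧ ¬Q) ⊃ (Q ⊃ ¬Q)): min(1, 1 − 0.09 + 0.84) = 1
  Łukasiewicz value = 1
Difference: 1 − 1 = 0.00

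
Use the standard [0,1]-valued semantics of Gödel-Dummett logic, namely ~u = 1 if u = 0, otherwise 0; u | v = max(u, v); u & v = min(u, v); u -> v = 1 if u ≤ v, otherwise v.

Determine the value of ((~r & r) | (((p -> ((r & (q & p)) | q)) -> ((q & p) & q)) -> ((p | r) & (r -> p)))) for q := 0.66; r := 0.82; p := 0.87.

~r: Gödel ¬ of 0.82 = 0 (operand ≠ 0)
(~r & r) = min(0, 0.82) = 0
(q & p) = min(0.66, 0.87) = 0.66
(r & (q & p)) = min(0.82, 0.66) = 0.66
((r & (q & p)) | q) = max(0.66, 0.66) = 0.66
(p -> ((r & (q & p)) | q)): 0.87 > 0.66, so result = 0.66
(q & p) = min(0.66, 0.87) = 0.66
((q & p) & q) = min(0.66, 0.66) = 0.66
((p -> ((r & (q & p)) | q)) -> ((q & p) & q)): 0.66 ≤ 0.66, so result = 1
(p | r) = max(0.87, 0.82) = 0.87
(r -> p): 0.82 ≤ 0.87, so result = 1
((p | r) & (r -> p)) = min(0.87, 1) = 0.87
(((p -> ((r & (q & p)) | q)) -> ((q & p) & q)) -> ((p | r) & (r -> p))): 1 > 0.87, so result = 0.87
((~r & r) | (((p -> ((r & (q & p)) | q)) -> ((q & p) & q)) -> ((p | r) & (r -> p)))) = max(0, 0.87) = 0.87

0.87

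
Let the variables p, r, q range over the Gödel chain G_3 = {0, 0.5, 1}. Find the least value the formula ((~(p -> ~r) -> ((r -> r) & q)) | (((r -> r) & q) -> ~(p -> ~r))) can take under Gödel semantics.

1.00

Every assignment gives 1. For instance at p = 0, r = 0, q = 0:
  ~r: Gödel ¬ of 0 = 1 (operand is 0)
  (p -> ~r): 0 ≤ 1, so result = 1
  ~(p -> ~r): Gödel ¬ of 1 = 0 (operand ≠ 0)
  (r -> r): 0 ≤ 0, so result = 1
  ((r -> r) & q) = min(1, 0) = 0
  (~(p -> ~r) -> ((r -> r) & q)): 0 ≤ 0, so result = 1
  (r -> r): 0 ≤ 0, so result = 1
  ((r -> r) & q) = min(1, 0) = 0
  ~r: Gödel ¬ of 0 = 1 (operand is 0)
  (p -> ~r): 0 ≤ 1, so result = 1
  ~(p -> ~r): Gödel ¬ of 1 = 0 (operand ≠ 0)
  (((r -> r) & q) -> ~(p -> ~r)): 0 ≤ 0, so result = 1
  ((~(p -> ~r) -> ((r -> r) & q)) | (((r -> r) & q) -> ~(p -> ~r))) = max(1, 1) = 1
All 27 assignments give value 1 — the formula is a G_3-tautology.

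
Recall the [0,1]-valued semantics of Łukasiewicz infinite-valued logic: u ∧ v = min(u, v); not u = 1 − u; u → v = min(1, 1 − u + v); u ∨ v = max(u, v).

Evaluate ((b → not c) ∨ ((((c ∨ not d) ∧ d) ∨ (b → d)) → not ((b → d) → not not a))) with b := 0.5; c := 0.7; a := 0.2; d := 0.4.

0.80

not c: Łukasiewicz ¬ gives 1 − 0.7 = 0.3
(b → not c): min(1, 1 − 0.5 + 0.3) = 0.8
not d: Łukasiewicz ¬ gives 1 − 0.4 = 0.6
(c ∨ not d) = max(0.7, 0.6) = 0.7
((c ∨ not d) ∧ d) = min(0.7, 0.4) = 0.4
(b → d): min(1, 1 − 0.5 + 0.4) = 0.9
(((c ∨ not d) ∧ d) ∨ (b → d)) = max(0.4, 0.9) = 0.9
(b → d): min(1, 1 − 0.5 + 0.4) = 0.9
not a: Łukasiewicz ¬ gives 1 − 0.2 = 0.8
not not a: Łukasiewicz ¬ gives 1 − 0.8 = 0.2
((b → d) → not not a): min(1, 1 − 0.9 + 0.2) = 0.3
not ((b → d) → not not a): Łukasiewicz ¬ gives 1 − 0.3 = 0.7
((((c ∨ not d) ∧ d) ∨ (b → d)) → not ((b → d) → not not a)): min(1, 1 − 0.9 + 0.7) = 0.8
((b → not c) ∨ ((((c ∨ not d) ∧ d) ∨ (b → d)) → not ((b → d) → not not a))) = max(0.8, 0.8) = 0.8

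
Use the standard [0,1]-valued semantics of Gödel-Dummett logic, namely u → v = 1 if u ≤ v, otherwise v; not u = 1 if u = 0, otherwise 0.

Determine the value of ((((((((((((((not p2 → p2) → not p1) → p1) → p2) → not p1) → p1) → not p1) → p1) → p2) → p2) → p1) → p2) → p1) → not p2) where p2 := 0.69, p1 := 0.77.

not p2: Gödel ¬ of 0.69 = 0 (operand ≠ 0)
(not p2 → p2): 0 ≤ 0.69, so result = 1
not p1: Gödel ¬ of 0.77 = 0 (operand ≠ 0)
((not p2 → p2) → not p1): 1 > 0, so result = 0
(((not p2 → p2) → not p1) → p1): 0 ≤ 0.77, so result = 1
((((not p2 → p2) → not p1) → p1) → p2): 1 > 0.69, so result = 0.69
not p1: Gödel ¬ of 0.77 = 0 (operand ≠ 0)
(((((not p2 → p2) → not p1) → p1) → p2) → not p1): 0.69 > 0, so result = 0
((((((not p2 → p2) → not p1) → p1) → p2) → not p1) → p1): 0 ≤ 0.77, so result = 1
not p1: Gödel ¬ of 0.77 = 0 (operand ≠ 0)
(((((((not p2 → p2) → not p1) → p1) → p2) → not p1) → p1) → not p1): 1 > 0, so result = 0
((((((((not p2 → p2) → not p1) → p1) → p2) → not p1) → p1) → not p1) → p1): 0 ≤ 0.77, so result = 1
(((((((((not p2 → p2) → not p1) → p1) → p2) → not p1) → p1) → not p1) → p1) → p2): 1 > 0.69, so result = 0.69
((((((((((not p2 → p2) → not p1) → p1) → p2) → not p1) → p1) → not p1) → p1) → p2) → p2): 0.69 ≤ 0.69, so result = 1
(((((((((((not p2 → p2) → not p1) → p1) → p2) → not p1) → p1) → not p1) → p1) → p2) → p2) → p1): 1 > 0.77, so result = 0.77
((((((((((((not p2 → p2) → not p1) → p1) → p2) → not p1) → p1) → not p1) → p1) → p2) → p2) → p1) → p2): 0.77 > 0.69, so result = 0.69
(((((((((((((not p2 → p2) → not p1) → p1) → p2) → not p1) → p1) → not p1) → p1) → p2) → p2) → p1) → p2) → p1): 0.69 ≤ 0.77, so result = 1
not p2: Gödel ¬ of 0.69 = 0 (operand ≠ 0)
((((((((((((((not p2 → p2) → not p1) → p1) → p2) → not p1) → p1) → not p1) → p1) → p2) → p2) → p1) → p2) → p1) → not p2): 1 > 0, so result = 0

0.00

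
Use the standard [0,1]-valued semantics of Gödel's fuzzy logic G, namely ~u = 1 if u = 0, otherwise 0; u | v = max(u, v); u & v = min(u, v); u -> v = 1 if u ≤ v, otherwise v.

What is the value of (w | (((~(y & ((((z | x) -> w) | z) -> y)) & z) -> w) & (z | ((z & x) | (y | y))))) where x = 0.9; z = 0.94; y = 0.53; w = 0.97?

(z | x) = max(0.94, 0.9) = 0.94
((z | x) -> w): 0.94 ≤ 0.97, so result = 1
(((z | x) -> w) | z) = max(1, 0.94) = 1
((((z | x) -> w) | z) -> y): 1 > 0.53, so result = 0.53
(y & ((((z | x) -> w) | z) -> y)) = min(0.53, 0.53) = 0.53
~(y & ((((z | x) -> w) | z) -> y)): Gödel ¬ of 0.53 = 0 (operand ≠ 0)
(~(y & ((((z | x) -> w) | z) -> y)) & z) = min(0, 0.94) = 0
((~(y & ((((z | x) -> w) | z) -> y)) & z) -> w): 0 ≤ 0.97, so result = 1
(z & x) = min(0.94, 0.9) = 0.9
(y | y) = max(0.53, 0.53) = 0.53
((z & x) | (y | y)) = max(0.9, 0.53) = 0.9
(z | ((z & x) | (y | y))) = max(0.94, 0.9) = 0.94
(((~(y & ((((z | x) -> w) | z) -> y)) & z) -> w) & (z | ((z & x) | (y | y)))) = min(1, 0.94) = 0.94
(w | (((~(y & ((((z | x) -> w) | z) -> y)) & z) -> w) & (z | ((z & x) | (y | y))))) = max(0.97, 0.94) = 0.97

0.97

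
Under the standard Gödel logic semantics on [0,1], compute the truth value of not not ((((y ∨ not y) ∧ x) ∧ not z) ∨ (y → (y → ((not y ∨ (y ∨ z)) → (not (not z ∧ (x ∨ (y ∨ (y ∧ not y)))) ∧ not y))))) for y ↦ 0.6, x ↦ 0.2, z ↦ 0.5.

not y: Gödel ¬ of 0.6 = 0 (operand ≠ 0)
(y ∨ not y) = max(0.6, 0) = 0.6
((y ∨ not y) ∧ x) = min(0.6, 0.2) = 0.2
not z: Gödel ¬ of 0.5 = 0 (operand ≠ 0)
(((y ∨ not y) ∧ x) ∧ not z) = min(0.2, 0) = 0
not y: Gödel ¬ of 0.6 = 0 (operand ≠ 0)
(y ∨ z) = max(0.6, 0.5) = 0.6
(not y ∨ (y ∨ z)) = max(0, 0.6) = 0.6
not z: Gödel ¬ of 0.5 = 0 (operand ≠ 0)
not y: Gödel ¬ of 0.6 = 0 (operand ≠ 0)
(y ∧ not y) = min(0.6, 0) = 0
(y ∨ (y ∧ not y)) = max(0.6, 0) = 0.6
(x ∨ (y ∨ (y ∧ not y))) = max(0.2, 0.6) = 0.6
(not z ∧ (x ∨ (y ∨ (y ∧ not y)))) = min(0, 0.6) = 0
not (not z ∧ (x ∨ (y ∨ (y ∧ not y)))): Gödel ¬ of 0 = 1 (operand is 0)
not y: Gödel ¬ of 0.6 = 0 (operand ≠ 0)
(not (not z ∧ (x ∨ (y ∨ (y ∧ not y)))) ∧ not y) = min(1, 0) = 0
((not y ∨ (y ∨ z)) → (not (not z ∧ (x ∨ (y ∨ (y ∧ not y)))) ∧ not y)): 0.6 > 0, so result = 0
(y → ((not y ∨ (y ∨ z)) → (not (not z ∧ (x ∨ (y ∨ (y ∧ not y)))) ∧ not y))): 0.6 > 0, so result = 0
(y → (y → ((not y ∨ (y ∨ z)) → (not (not z ∧ (x ∨ (y ∨ (y ∧ not y)))) ∧ not y)))): 0.6 > 0, so result = 0
((((y ∨ not y) ∧ x) ∧ not z) ∨ (y → (y → ((not y ∨ (y ∨ z)) → (not (not z ∧ (x ∨ (y ∨ (y ∧ not y)))) ∧ not y))))) = max(0, 0) = 0
not ((((y ∨ not y) ∧ x) ∧ not z) ∨ (y → (y → ((not y ∨ (y ∨ z)) → (not (not z ∧ (x ∨ (y ∨ (y ∧ not y)))) ∧ not y))))): Gödel ¬ of 0 = 1 (operand is 0)
not not ((((y ∨ not y) ∧ x) ∧ not z) ∨ (y → (y → ((not y ∨ (y ∨ z)) → (not (not z ∧ (x ∨ (y ∨ (y ∧ not y)))) ∧ not y))))): Gödel ¬ of 1 = 0 (operand ≠ 0)

0.00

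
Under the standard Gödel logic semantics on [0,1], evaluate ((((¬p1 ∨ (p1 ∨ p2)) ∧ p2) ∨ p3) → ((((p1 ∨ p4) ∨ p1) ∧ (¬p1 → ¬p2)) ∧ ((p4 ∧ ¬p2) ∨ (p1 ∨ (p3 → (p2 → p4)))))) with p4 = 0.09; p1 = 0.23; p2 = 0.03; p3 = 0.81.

¬p1: Gödel ¬ of 0.23 = 0 (operand ≠ 0)
(p1 ∨ p2) = max(0.23, 0.03) = 0.23
(¬p1 ∨ (p1 ∨ p2)) = max(0, 0.23) = 0.23
((¬p1 ∨ (p1 ∨ p2)) ∧ p2) = min(0.23, 0.03) = 0.03
(((¬p1 ∨ (p1 ∨ p2)) ∧ p2) ∨ p3) = max(0.03, 0.81) = 0.81
(p1 ∨ p4) = max(0.23, 0.09) = 0.23
((p1 ∨ p4) ∨ p1) = max(0.23, 0.23) = 0.23
¬p1: Gödel ¬ of 0.23 = 0 (operand ≠ 0)
¬p2: Gödel ¬ of 0.03 = 0 (operand ≠ 0)
(¬p1 → ¬p2): 0 ≤ 0, so result = 1
(((p1 ∨ p4) ∨ p1) ∧ (¬p1 → ¬p2)) = min(0.23, 1) = 0.23
¬p2: Gödel ¬ of 0.03 = 0 (operand ≠ 0)
(p4 ∧ ¬p2) = min(0.09, 0) = 0
(p2 → p4): 0.03 ≤ 0.09, so result = 1
(p3 → (p2 → p4)): 0.81 ≤ 1, so result = 1
(p1 ∨ (p3 → (p2 → p4))) = max(0.23, 1) = 1
((p4 ∧ ¬p2) ∨ (p1 ∨ (p3 → (p2 → p4)))) = max(0, 1) = 1
((((p1 ∨ p4) ∨ p1) ∧ (¬p1 → ¬p2)) ∧ ((p4 ∧ ¬p2) ∨ (p1 ∨ (p3 → (p2 → p4))))) = min(0.23, 1) = 0.23
((((¬p1 ∨ (p1 ∨ p2)) ∧ p2) ∨ p3) → ((((p1 ∨ p4) ∨ p1) ∧ (¬p1 → ¬p2)) ∧ ((p4 ∧ ¬p2) ∨ (p1 ∨ (p3 → (p2 → p4)))))): 0.81 > 0.23, so result = 0.23

0.23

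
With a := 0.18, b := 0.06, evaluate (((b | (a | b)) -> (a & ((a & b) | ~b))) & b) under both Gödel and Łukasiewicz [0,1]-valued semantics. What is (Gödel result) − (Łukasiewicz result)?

0.00

Gödel evaluation:
  (a | b) = max(0.18, 0.06) = 0.18
  (b | (a | b)) = max(0.06, 0.18) = 0.18
  (a & b) = min(0.18, 0.06) = 0.06
  ~b: Gödel ¬ of 0.06 = 0 (operand ≠ 0)
  ((a & b) | ~b) = max(0.06, 0) = 0.06
  (a & ((a & b) | ~b)) = min(0.18, 0.06) = 0.06
  ((b | (a | b)) -> (a & ((a & b) | ~b))): 0.18 > 0.06, so result = 0.06
  (((b | (a | b)) -> (a & ((a & b) | ~b))) & b) = min(0.06, 0.06) = 0.06
  Gödel value = 0.06
Łukasiewicz evaluation:
  (a | b) = max(0.18, 0.06) = 0.18
  (b | (a | b)) = max(0.06, 0.18) = 0.18
  (a & b) = min(0.18, 0.06) = 0.06
  ~b: Łukasiewicz ¬ gives 1 − 0.06 = 0.94
  ((a & b) | ~b) = max(0.06, 0.94) = 0.94
  (a & ((a & b) | ~b)) = min(0.18, 0.94) = 0.18
  ((b | (a | b)) -> (a & ((a & b) | ~b))): min(1, 1 − 0.18 + 0.18) = 1
  (((b | (a | b)) -> (a & ((a & b) | ~b))) & b) = min(1, 0.06) = 0.06
  Łukasiewicz value = 0.06
Difference: 0.06 − 0.06 = 0.00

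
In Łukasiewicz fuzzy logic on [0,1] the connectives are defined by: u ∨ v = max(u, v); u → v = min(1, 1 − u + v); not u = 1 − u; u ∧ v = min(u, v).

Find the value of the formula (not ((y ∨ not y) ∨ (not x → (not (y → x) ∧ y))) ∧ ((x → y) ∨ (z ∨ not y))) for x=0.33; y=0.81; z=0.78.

not y: Łukasiewicz ¬ gives 1 − 0.81 = 0.19
(y ∨ not y) = max(0.81, 0.19) = 0.81
not x: Łukasiewicz ¬ gives 1 − 0.33 = 0.67
(y → x): min(1, 1 − 0.81 + 0.33) = 0.52
not (y → x): Łukasiewicz ¬ gives 1 − 0.52 = 0.48
(not (y → x) ∧ y) = min(0.48, 0.81) = 0.48
(not x → (not (y → x) ∧ y)): min(1, 1 − 0.67 + 0.48) = 0.81
((y ∨ not y) ∨ (not x → (not (y → x) ∧ y))) = max(0.81, 0.81) = 0.81
not ((y ∨ not y) ∨ (not x → (not (y → x) ∧ y))): Łukasiewicz ¬ gives 1 − 0.81 = 0.19
(x → y): min(1, 1 − 0.33 + 0.81) = 1
not y: Łukasiewicz ¬ gives 1 − 0.81 = 0.19
(z ∨ not y) = max(0.78, 0.19) = 0.78
((x → y) ∨ (z ∨ not y)) = max(1, 0.78) = 1
(not ((y ∨ not y) ∨ (not x → (not (y → x) ∧ y))) ∧ ((x → y) ∨ (z ∨ not y))) = min(0.19, 1) = 0.19

0.19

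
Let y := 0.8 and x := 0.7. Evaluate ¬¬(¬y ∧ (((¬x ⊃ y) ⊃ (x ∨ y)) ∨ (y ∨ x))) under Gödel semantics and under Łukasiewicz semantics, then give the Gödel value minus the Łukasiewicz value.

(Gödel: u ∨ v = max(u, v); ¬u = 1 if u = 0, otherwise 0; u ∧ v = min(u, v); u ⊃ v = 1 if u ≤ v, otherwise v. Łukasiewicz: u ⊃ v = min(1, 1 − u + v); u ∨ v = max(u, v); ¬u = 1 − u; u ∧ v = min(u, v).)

-0.20

Gödel evaluation:
  ¬y: Gödel ¬ of 0.8 = 0 (operand ≠ 0)
  ¬x: Gödel ¬ of 0.7 = 0 (operand ≠ 0)
  (¬x ⊃ y): 0 ≤ 0.8, so result = 1
  (x ∨ y) = max(0.7, 0.8) = 0.8
  ((¬x ⊃ y) ⊃ (x ∨ y)): 1 > 0.8, so result = 0.8
  (y ∨ x) = max(0.8, 0.7) = 0.8
  (((¬x ⊃ y) ⊃ (x ∨ y)) ∨ (y ∨ x)) = max(0.8, 0.8) = 0.8
  (¬y ∧ (((¬x ⊃ y) ⊃ (x ∨ y)) ∨ (y ∨ x))) = min(0, 0.8) = 0
  ¬(¬y ∧ (((¬x ⊃ y) ⊃ (x ∨ y)) ∨ (y ∨ x))): Gödel ¬ of 0 = 1 (operand is 0)
  ¬¬(¬y ∧ (((¬x ⊃ y) ⊃ (x ∨ y)) ∨ (y ∨ x))): Gödel ¬ of 1 = 0 (operand ≠ 0)
  Gödel value = 0
Łukasiewicz evaluation:
  ¬y: Łukasiewicz ¬ gives 1 − 0.8 = 0.2
  ¬x: Łukasiewicz ¬ gives 1 − 0.7 = 0.3
  (¬x ⊃ y): min(1, 1 − 0.3 + 0.8) = 1
  (x ∨ y) = max(0.7, 0.8) = 0.8
  ((¬x ⊃ y) ⊃ (x ∨ y)): min(1, 1 − 1 + 0.8) = 0.8
  (y ∨ x) = max(0.8, 0.7) = 0.8
  (((¬x ⊃ y) ⊃ (x ∨ y)) ∨ (y ∨ x)) = max(0.8, 0.8) = 0.8
  (¬y ∧ (((¬x ⊃ y) ⊃ (x ∨ y)) ∨ (y ∨ x))) = min(0.2, 0.8) = 0.2
  ¬(¬y ∧ (((¬x ⊃ y) ⊃ (x ∨ y)) ∨ (y ∨ x))): Łukasiewicz ¬ gives 1 − 0.2 = 0.8
  ¬¬(¬y ∧ (((¬x ⊃ y) ⊃ (x ∨ y)) ∨ (y ∨ x))): Łukasiewicz ¬ gives 1 − 0.8 = 0.2
  Łukasiewicz value = 0.2
Difference: 0 − 0.2 = -0.20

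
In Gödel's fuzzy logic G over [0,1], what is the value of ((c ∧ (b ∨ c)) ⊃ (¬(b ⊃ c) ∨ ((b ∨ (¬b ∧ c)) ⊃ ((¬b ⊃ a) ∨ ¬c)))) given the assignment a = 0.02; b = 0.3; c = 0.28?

1.00

(b ∨ c) = max(0.3, 0.28) = 0.3
(c ∧ (b ∨ c)) = min(0.28, 0.3) = 0.28
(b ⊃ c): 0.3 > 0.28, so result = 0.28
¬(b ⊃ c): Gödel ¬ of 0.28 = 0 (operand ≠ 0)
¬b: Gödel ¬ of 0.3 = 0 (operand ≠ 0)
(¬b ∧ c) = min(0, 0.28) = 0
(b ∨ (¬b ∧ c)) = max(0.3, 0) = 0.3
¬b: Gödel ¬ of 0.3 = 0 (operand ≠ 0)
(¬b ⊃ a): 0 ≤ 0.02, so result = 1
¬c: Gödel ¬ of 0.28 = 0 (operand ≠ 0)
((¬b ⊃ a) ∨ ¬c) = max(1, 0) = 1
((b ∨ (¬b ∧ c)) ⊃ ((¬b ⊃ a) ∨ ¬c)): 0.3 ≤ 1, so result = 1
(¬(b ⊃ c) ∨ ((b ∨ (¬b ∧ c)) ⊃ ((¬b ⊃ a) ∨ ¬c))) = max(0, 1) = 1
((c ∧ (b ∨ c)) ⊃ (¬(b ⊃ c) ∨ ((b ∨ (¬b ∧ c)) ⊃ ((¬b ⊃ a) ∨ ¬c)))): 0.28 ≤ 1, so result = 1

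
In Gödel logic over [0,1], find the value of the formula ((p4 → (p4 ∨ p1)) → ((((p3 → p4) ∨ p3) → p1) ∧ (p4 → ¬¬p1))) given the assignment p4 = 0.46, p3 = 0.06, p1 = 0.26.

0.26

(p4 ∨ p1) = max(0.46, 0.26) = 0.46
(p4 → (p4 ∨ p1)): 0.46 ≤ 0.46, so result = 1
(p3 → p4): 0.06 ≤ 0.46, so result = 1
((p3 → p4) ∨ p3) = max(1, 0.06) = 1
(((p3 → p4) ∨ p3) → p1): 1 > 0.26, so result = 0.26
¬p1: Gödel ¬ of 0.26 = 0 (operand ≠ 0)
¬¬p1: Gödel ¬ of 0 = 1 (operand is 0)
(p4 → ¬¬p1): 0.46 ≤ 1, so result = 1
((((p3 → p4) ∨ p3) → p1) ∧ (p4 → ¬¬p1)) = min(0.26, 1) = 0.26
((p4 → (p4 ∨ p1)) → ((((p3 → p4) ∨ p3) → p1) ∧ (p4 → ¬¬p1))): 1 > 0.26, so result = 0.26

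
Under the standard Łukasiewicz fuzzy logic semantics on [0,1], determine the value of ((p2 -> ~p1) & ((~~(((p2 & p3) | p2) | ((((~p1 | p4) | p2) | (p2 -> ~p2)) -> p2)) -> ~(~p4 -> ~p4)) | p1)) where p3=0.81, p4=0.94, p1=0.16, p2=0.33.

0.67

~p1: Łukasiewicz ¬ gives 1 − 0.16 = 0.84
(p2 -> ~p1): min(1, 1 − 0.33 + 0.84) = 1
(p2 & p3) = min(0.33, 0.81) = 0.33
((p2 & p3) | p2) = max(0.33, 0.33) = 0.33
~p1: Łukasiewicz ¬ gives 1 − 0.16 = 0.84
(~p1 | p4) = max(0.84, 0.94) = 0.94
((~p1 | p4) | p2) = max(0.94, 0.33) = 0.94
~p2: Łukasiewicz ¬ gives 1 − 0.33 = 0.67
(p2 -> ~p2): min(1, 1 − 0.33 + 0.67) = 1
(((~p1 | p4) | p2) | (p2 -> ~p2)) = max(0.94, 1) = 1
((((~p1 | p4) | p2) | (p2 -> ~p2)) -> p2): min(1, 1 − 1 + 0.33) = 0.33
(((p2 & p3) | p2) | ((((~p1 | p4) | p2) | (p2 -> ~p2)) -> p2)) = max(0.33, 0.33) = 0.33
~(((p2 & p3) | p2) | ((((~p1 | p4) | p2) | (p2 -> ~p2)) -> p2)): Łukasiewicz ¬ gives 1 − 0.33 = 0.67
~~(((p2 & p3) | p2) | ((((~p1 | p4) | p2) | (p2 -> ~p2)) -> p2)): Łukasiewicz ¬ gives 1 − 0.67 = 0.33
~p4: Łukasiewicz ¬ gives 1 − 0.94 = 0.06
~p4: Łukasiewicz ¬ gives 1 − 0.94 = 0.06
(~p4 -> ~p4): min(1, 1 − 0.06 + 0.06) = 1
~(~p4 -> ~p4): Łukasiewicz ¬ gives 1 − 1 = 0
(~~(((p2 & p3) | p2) | ((((~p1 | p4) | p2) | (p2 -> ~p2)) -> p2)) -> ~(~p4 -> ~p4)): min(1, 1 − 0.33 + 0) = 0.67
((~~(((p2 & p3) | p2) | ((((~p1 | p4) | p2) | (p2 -> ~p2)) -> p2)) -> ~(~p4 -> ~p4)) | p1) = max(0.67, 0.16) = 0.67
((p2 -> ~p1) & ((~~(((p2 & p3) | p2) | ((((~p1 | p4) | p2) | (p2 -> ~p2)) -> p2)) -> ~(~p4 -> ~p4)) | p1)) = min(1, 0.67) = 0.67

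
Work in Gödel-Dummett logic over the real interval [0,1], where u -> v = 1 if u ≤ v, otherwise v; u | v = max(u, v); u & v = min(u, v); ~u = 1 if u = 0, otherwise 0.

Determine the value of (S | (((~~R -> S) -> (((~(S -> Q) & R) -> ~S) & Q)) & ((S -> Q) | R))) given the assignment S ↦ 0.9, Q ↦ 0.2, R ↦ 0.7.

~R: Gödel ¬ of 0.7 = 0 (operand ≠ 0)
~~R: Gödel ¬ of 0 = 1 (operand is 0)
(~~R -> S): 1 > 0.9, so result = 0.9
(S -> Q): 0.9 > 0.2, so result = 0.2
~(S -> Q): Gödel ¬ of 0.2 = 0 (operand ≠ 0)
(~(S -> Q) & R) = min(0, 0.7) = 0
~S: Gödel ¬ of 0.9 = 0 (operand ≠ 0)
((~(S -> Q) & R) -> ~S): 0 ≤ 0, so result = 1
(((~(S -> Q) & R) -> ~S) & Q) = min(1, 0.2) = 0.2
((~~R -> S) -> (((~(S -> Q) & R) -> ~S) & Q)): 0.9 > 0.2, so result = 0.2
(S -> Q): 0.9 > 0.2, so result = 0.2
((S -> Q) | R) = max(0.2, 0.7) = 0.7
(((~~R -> S) -> (((~(S -> Q) & R) -> ~S) & Q)) & ((S -> Q) | R)) = min(0.2, 0.7) = 0.2
(S | (((~~R -> S) -> (((~(S -> Q) & R) -> ~S) & Q)) & ((S -> Q) | R))) = max(0.9, 0.2) = 0.9

0.90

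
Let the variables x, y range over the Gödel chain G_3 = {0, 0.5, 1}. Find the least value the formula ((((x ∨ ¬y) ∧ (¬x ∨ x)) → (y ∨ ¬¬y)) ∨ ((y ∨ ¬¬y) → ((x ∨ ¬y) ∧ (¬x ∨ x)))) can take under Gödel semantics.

1.00

Every assignment gives 1. For instance at x = 0, y = 0:
  ¬y: Gödel ¬ of 0 = 1 (operand is 0)
  (x ∨ ¬y) = max(0, 1) = 1
  ¬x: Gödel ¬ of 0 = 1 (operand is 0)
  (¬x ∨ x) = max(1, 0) = 1
  ((x ∨ ¬y) ∧ (¬x ∨ x)) = min(1, 1) = 1
  ¬y: Gödel ¬ of 0 = 1 (operand is 0)
  ¬¬y: Gödel ¬ of 1 = 0 (operand ≠ 0)
  (y ∨ ¬¬y) = max(0, 0) = 0
  (((x ∨ ¬y) ∧ (¬x ∨ x)) → (y ∨ ¬¬y)): 1 > 0, so result = 0
  ¬y: Gödel ¬ of 0 = 1 (operand is 0)
  ¬¬y: Gödel ¬ of 1 = 0 (operand ≠ 0)
  (y ∨ ¬¬y) = max(0, 0) = 0
  ¬y: Gödel ¬ of 0 = 1 (operand is 0)
  (x ∨ ¬y) = max(0, 1) = 1
  ¬x: Gödel ¬ of 0 = 1 (operand is 0)
  (¬x ∨ x) = max(1, 0) = 1
  ((x ∨ ¬y) ∧ (¬x ∨ x)) = min(1, 1) = 1
  ((y ∨ ¬¬y) → ((x ∨ ¬y) ∧ (¬x ∨ x))): 0 ≤ 1, so result = 1
  ((((x ∨ ¬y) ∧ (¬x ∨ x)) → (y ∨ ¬¬y)) ∨ ((y ∨ ¬¬y) → ((x ∨ ¬y) ∧ (¬x ∨ x)))) = max(0, 1) = 1
All 9 assignments give value 1 — the formula is a G_3-tautology.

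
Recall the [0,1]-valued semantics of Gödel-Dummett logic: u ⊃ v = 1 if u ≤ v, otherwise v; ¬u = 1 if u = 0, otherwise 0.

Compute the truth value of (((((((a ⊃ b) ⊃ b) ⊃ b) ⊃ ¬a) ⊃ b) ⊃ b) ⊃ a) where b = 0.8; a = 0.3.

(a ⊃ b): 0.3 ≤ 0.8, so result = 1
((a ⊃ b) ⊃ b): 1 > 0.8, so result = 0.8
(((a ⊃ b) ⊃ b) ⊃ b): 0.8 ≤ 0.8, so result = 1
¬a: Gödel ¬ of 0.3 = 0 (operand ≠ 0)
((((a ⊃ b) ⊃ b) ⊃ b) ⊃ ¬a): 1 > 0, so result = 0
(((((a ⊃ b) ⊃ b) ⊃ b) ⊃ ¬a) ⊃ b): 0 ≤ 0.8, so result = 1
((((((a ⊃ b) ⊃ b) ⊃ b) ⊃ ¬a) ⊃ b) ⊃ b): 1 > 0.8, so result = 0.8
(((((((a ⊃ b) ⊃ b) ⊃ b) ⊃ ¬a) ⊃ b) ⊃ b) ⊃ a): 0.8 > 0.3, so result = 0.3

0.30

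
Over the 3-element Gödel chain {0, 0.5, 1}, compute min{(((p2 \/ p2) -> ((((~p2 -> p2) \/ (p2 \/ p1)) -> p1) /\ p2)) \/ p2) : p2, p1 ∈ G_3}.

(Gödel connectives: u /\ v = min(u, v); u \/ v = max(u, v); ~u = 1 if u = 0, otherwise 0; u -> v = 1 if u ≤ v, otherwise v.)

The minimum is attained at p2 = 0.5, p1 = 0:
  (p2 \/ p2) = max(0.5, 0.5) = 0.5
  ~p2: Gödel ¬ of 0.5 = 0 (operand ≠ 0)
  (~p2 -> p2): 0 ≤ 0.5, so result = 1
  (p2 \/ p1) = max(0.5, 0) = 0.5
  ((~p2 -> p2) \/ (p2 \/ p1)) = max(1, 0.5) = 1
  (((~p2 -> p2) \/ (p2 \/ p1)) -> p1): 1 > 0, so result = 0
  ((((~p2 -> p2) \/ (p2 \/ p1)) -> p1) /\ p2) = min(0, 0.5) = 0
  ((p2 \/ p2) -> ((((~p2 -> p2) \/ (p2 \/ p1)) -> p1) /\ p2)): 0.5 > 0, so result = 0
  (((p2 \/ p2) -> ((((~p2 -> p2) \/ (p2 \/ p1)) -> p1) /\ p2)) \/ p2) = max(0, 0.5) = 0.5
Checking all 9 assignments confirms none give a value below 0.50.

0.50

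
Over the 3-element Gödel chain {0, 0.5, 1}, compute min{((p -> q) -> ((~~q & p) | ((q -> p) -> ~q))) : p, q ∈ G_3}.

0.50

The minimum is attained at p = 0.5, q = 0.5:
  (p -> q): 0.5 ≤ 0.5, so result = 1
  ~q: Gödel ¬ of 0.5 = 0 (operand ≠ 0)
  ~~q: Gödel ¬ of 0 = 1 (operand is 0)
  (~~q & p) = min(1, 0.5) = 0.5
  (q -> p): 0.5 ≤ 0.5, so result = 1
  ~q: Gödel ¬ of 0.5 = 0 (operand ≠ 0)
  ((q -> p) -> ~q): 1 > 0, so result = 0
  ((~~q & p) | ((q -> p) -> ~q)) = max(0.5, 0) = 0.5
  ((p -> q) -> ((~~q & p) | ((q -> p) -> ~q))): 1 > 0.5, so result = 0.5
Checking all 9 assignments confirms none give a value below 0.50.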